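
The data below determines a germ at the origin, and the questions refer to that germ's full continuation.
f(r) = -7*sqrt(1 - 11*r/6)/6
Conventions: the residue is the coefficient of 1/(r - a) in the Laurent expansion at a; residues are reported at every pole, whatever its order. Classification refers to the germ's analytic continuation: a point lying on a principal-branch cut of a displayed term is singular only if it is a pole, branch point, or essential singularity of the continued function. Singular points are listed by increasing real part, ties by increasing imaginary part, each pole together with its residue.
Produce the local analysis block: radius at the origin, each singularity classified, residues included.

Branch term (-7/6)*sqrt(1 - r/(6/11)): its argument vanishes at r = 6/11, a square-root branch point, modulus 6/11.
The radius of convergence is the smallest modulus among the singular points: 6/11.

Radius of convergence at 0: 6/11.
At 6/11: an algebraic (square-root) branch point.


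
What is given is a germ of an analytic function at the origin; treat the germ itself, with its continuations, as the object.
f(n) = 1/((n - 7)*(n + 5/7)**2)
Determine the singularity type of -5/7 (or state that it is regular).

The denominator factor n + 5/7 vanishes at -5/7 and appears to the power 2; the numerator there equals 1, nonzero, and no other factor vanishes.
Hence a pole whose order is the multiplicity, 2.

The point is a pole of order 2.


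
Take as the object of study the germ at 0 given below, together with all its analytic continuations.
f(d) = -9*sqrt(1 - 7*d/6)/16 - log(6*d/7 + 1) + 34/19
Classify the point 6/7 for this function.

The point is an algebraic (square-root) branch point.

The term (-9/16)*sqrt(1 - d/(6/7)) has argument 1 - 6/7/(6/7) = 0 at 6/7: a square-root (algebraic, two-sheeted) branch point; the remaining terms are analytic or single-valued there.


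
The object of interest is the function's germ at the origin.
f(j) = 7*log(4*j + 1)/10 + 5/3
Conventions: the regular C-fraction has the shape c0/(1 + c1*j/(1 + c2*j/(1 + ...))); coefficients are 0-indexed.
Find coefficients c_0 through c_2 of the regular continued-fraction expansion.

The regular C-fraction coefficients are [5/3, -42/25, 92/25].

Taylor coefficients (expand at 0): a_0 = 5/3, a_1 = 14/5, a_2 = -28/5.
c0 = a_0 = 5/3. Peel one level at a time: if S = 1 + c*j/S' with S'(0) = 1, then c is the j-coefficient of S and S' = c*j/(S - 1).
S_1 = c0/f = 1 + (-42/25)*j + (3864/625)*j^2 + ...; c1 = -42/25.
S_2 = c1*j/(S_1 - 1) = 1 + (92/25)*j + ...; c2 = 92/25.


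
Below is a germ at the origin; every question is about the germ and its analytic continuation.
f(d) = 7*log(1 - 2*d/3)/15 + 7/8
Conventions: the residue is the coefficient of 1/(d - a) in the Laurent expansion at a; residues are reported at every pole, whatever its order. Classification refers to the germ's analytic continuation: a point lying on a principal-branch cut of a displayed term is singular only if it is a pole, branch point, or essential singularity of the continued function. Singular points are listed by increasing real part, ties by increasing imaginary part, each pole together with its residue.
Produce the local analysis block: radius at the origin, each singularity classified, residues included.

Radius of convergence at 0: 3/2.
At 3/2: a logarithmic branch point.

Branch term (7/15)*log(1 - d/(3/2)): its argument vanishes at d = 3/2, a logarithmic branch point, modulus 3/2.
The radius of convergence is the smallest modulus among the singular points: 3/2.


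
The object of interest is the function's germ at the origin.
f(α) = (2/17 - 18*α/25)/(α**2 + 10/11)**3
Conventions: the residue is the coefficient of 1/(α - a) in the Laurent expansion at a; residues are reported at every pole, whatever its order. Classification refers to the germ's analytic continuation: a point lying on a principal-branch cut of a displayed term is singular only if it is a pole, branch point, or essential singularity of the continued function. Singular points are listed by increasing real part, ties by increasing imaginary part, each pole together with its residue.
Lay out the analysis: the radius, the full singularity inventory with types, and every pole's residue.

Radius of convergence at 0: (1/11)*sqrt(110).
At -((1/11)*sqrt(110))*i: a pole of order 3; residue ((363/136000)*sqrt(110))*i.
At ((1/11)*sqrt(110))*i: a pole of order 3; residue -((363/136000)*sqrt(110))*i.

Denominator factor (α**2 + 10/11)^3: discriminant -40/11, complex-conjugate roots ((1/11)*sqrt(110))*i and -((1/11)*sqrt(110))*i; poles of order 3, moduli (1/11)*sqrt(110) and (1/11)*sqrt(110).
The radius of convergence is the smallest modulus among the singular points: (1/11)*sqrt(110).
The factor α**2 + 10/11 splits as (α - a)(α - a') with a = -((1/11)*sqrt(110))*i, a' = ((1/11)*sqrt(110))*i. At the order-3 pole a set g(α) = (α - a)^3*f(α) = [2/17 - 18*α/25] / (α - a')^3.
Order-3 pole: residue = g''(a)/2; g''(-((1/11)*sqrt(110))*i) = ((363/68000)*sqrt(110))*i, so the residue is ((363/136000)*sqrt(110))*i.
The factor α**2 + 10/11 splits as (α - a)(α - a') with a = ((1/11)*sqrt(110))*i, a' = -((1/11)*sqrt(110))*i. At the order-3 pole a set g(α) = (α - a)^3*f(α) = [2/17 - 18*α/25] / (α - a')^3.
Order-3 pole: residue = g''(a)/2; g''(((1/11)*sqrt(110))*i) = -((363/68000)*sqrt(110))*i, so the residue is -((363/136000)*sqrt(110))*i.
List the singular points by increasing real part (a conjugate pair: the negative imaginary part first).


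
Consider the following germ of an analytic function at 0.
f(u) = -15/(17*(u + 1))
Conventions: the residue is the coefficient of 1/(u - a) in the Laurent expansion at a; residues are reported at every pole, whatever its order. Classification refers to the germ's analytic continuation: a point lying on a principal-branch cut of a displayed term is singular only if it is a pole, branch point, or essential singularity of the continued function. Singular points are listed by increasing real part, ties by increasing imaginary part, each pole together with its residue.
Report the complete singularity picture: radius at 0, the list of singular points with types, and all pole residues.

Denominator factor (u + 1): pole of order 1 at -1, modulus 1.
The radius of convergence is the smallest modulus among the singular points: 1.
At the order-1 pole -1 set g(u) = (u - (-1))*f(u) = -15/17.
Simple pole: residue = g(a) at a = -1, which is -15/17.

Radius of convergence at 0: 1.
At -1: a pole of order 1; residue -15/17.


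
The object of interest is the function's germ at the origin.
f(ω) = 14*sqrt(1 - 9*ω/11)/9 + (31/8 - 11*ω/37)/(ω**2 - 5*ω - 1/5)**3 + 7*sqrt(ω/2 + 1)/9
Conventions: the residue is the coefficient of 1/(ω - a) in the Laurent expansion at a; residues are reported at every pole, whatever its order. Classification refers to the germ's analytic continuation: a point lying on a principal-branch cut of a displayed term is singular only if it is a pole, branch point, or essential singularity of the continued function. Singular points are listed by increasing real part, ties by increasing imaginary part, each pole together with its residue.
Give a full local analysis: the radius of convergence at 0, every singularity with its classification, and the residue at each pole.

Radius of convergence at 0: -5/2 + (1/10)*sqrt(645).
At -2: an algebraic (square-root) branch point.
At 5/2 - (1/10)*sqrt(645): a pole of order 3; residue -(2575/11767036)*sqrt(645).
At 11/9: an algebraic (square-root) branch point.
At 5/2 + (1/10)*sqrt(645): a pole of order 3; residue (2575/11767036)*sqrt(645).

Denominator factor (ω**2 - 5*ω - 1/5)^3: discriminant 129/5, real irrational roots 5/2 + (1/10)*sqrt(645) and 5/2 - (1/10)*sqrt(645); poles of order 3, moduli 5/2 + (1/10)*sqrt(645) and -5/2 + (1/10)*sqrt(645).
Branch term (7/9)*sqrt(1 - ω/(-2)): its argument vanishes at ω = -2, a square-root branch point, modulus 2.
Branch term (14/9)*sqrt(1 - ω/(11/9)): its argument vanishes at ω = 11/9, a square-root branch point, modulus 11/9.
The radius of convergence is the smallest modulus among the singular points: -5/2 + (1/10)*sqrt(645).
The branch terms are analytic at 5/2 - (1/10)*sqrt(645) and contribute nothing to the residue; only the rational part matters.
The factor ω**2 - 5*ω - 1/5 splits as (ω - a)(ω - a') with a = 5/2 - (1/10)*sqrt(645), a' = 5/2 + (1/10)*sqrt(645). At the order-3 pole a set g(ω) = (ω - a)^3*(rational part) = [31/8 - 11*ω/37] / (ω - a')^3.
Order-3 pole: residue = g''(a)/2; g''(5/2 - (1/10)*sqrt(645)) = -(2575/5883518)*sqrt(645), so the residue is -(2575/11767036)*sqrt(645).
The branch terms are analytic at 5/2 + (1/10)*sqrt(645) and contribute nothing to the residue; only the rational part matters.
The factor ω**2 - 5*ω - 1/5 splits as (ω - a)(ω - a') with a = 5/2 + (1/10)*sqrt(645), a' = 5/2 - (1/10)*sqrt(645). At the order-3 pole a set g(ω) = (ω - a)^3*(rational part) = [31/8 - 11*ω/37] / (ω - a')^3.
Order-3 pole: residue = g''(a)/2; g''(5/2 + (1/10)*sqrt(645)) = (2575/5883518)*sqrt(645), so the residue is (2575/11767036)*sqrt(645).
List the singular points by increasing real part (a conjugate pair: the negative imaginary part first).


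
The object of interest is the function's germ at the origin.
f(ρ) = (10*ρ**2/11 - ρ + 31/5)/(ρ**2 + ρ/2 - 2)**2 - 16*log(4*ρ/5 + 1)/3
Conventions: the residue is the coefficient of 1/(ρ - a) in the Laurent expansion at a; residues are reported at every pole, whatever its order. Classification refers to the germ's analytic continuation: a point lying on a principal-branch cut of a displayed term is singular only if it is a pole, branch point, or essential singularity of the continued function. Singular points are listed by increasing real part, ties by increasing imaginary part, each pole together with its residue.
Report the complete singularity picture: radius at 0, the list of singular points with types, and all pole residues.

Denominator factor (ρ**2 + ρ/2 - 2)^2: discriminant 33/4, real irrational roots -1/4 + (1/4)*sqrt(33) and -1/4 - (1/4)*sqrt(33); poles of order 2, moduli -1/4 + (1/4)*sqrt(33) and 1/4 + (1/4)*sqrt(33).
Branch term (-16/3)*log(1 - ρ/(-5/4)): its argument vanishes at ρ = -5/4, a logarithmic branch point, modulus 5/4.
The radius of convergence is the smallest modulus among the singular points: -1/4 + (1/4)*sqrt(33).
The branch term is analytic at -1/4 - (1/4)*sqrt(33) and contributes nothing to the residue; only the rational part matters.
The factor ρ**2 + ρ/2 - 2 splits as (ρ - a)(ρ - a') with a = -1/4 - (1/4)*sqrt(33), a' = -1/4 + (1/4)*sqrt(33). At the order-2 pole a set g(ρ) = (ρ - a)^2*(rational part) = [10*ρ**2/11 - ρ + 31/5] / (ρ - a')^2.
Order-2 pole: residue = g'(a); g'(-1/4 - (1/4)*sqrt(33)) = (4076/59895)*sqrt(33), so the residue is (4076/59895)*sqrt(33).
The branch term is analytic at -1/4 + (1/4)*sqrt(33) and contributes nothing to the residue; only the rational part matters.
The factor ρ**2 + ρ/2 - 2 splits as (ρ - a)(ρ - a') with a = -1/4 + (1/4)*sqrt(33), a' = -1/4 - (1/4)*sqrt(33). At the order-2 pole a set g(ρ) = (ρ - a)^2*(rational part) = [10*ρ**2/11 - ρ + 31/5] / (ρ - a')^2.
Order-2 pole: residue = g'(a); g'(-1/4 + (1/4)*sqrt(33)) = -(4076/59895)*sqrt(33), so the residue is -(4076/59895)*sqrt(33).
List the singular points by increasing real part (a conjugate pair: the negative imaginary part first).

Radius of convergence at 0: -1/4 + (1/4)*sqrt(33).
At -1/4 - (1/4)*sqrt(33): a pole of order 2; residue (4076/59895)*sqrt(33).
At -5/4: a logarithmic branch point.
At -1/4 + (1/4)*sqrt(33): a pole of order 2; residue -(4076/59895)*sqrt(33).


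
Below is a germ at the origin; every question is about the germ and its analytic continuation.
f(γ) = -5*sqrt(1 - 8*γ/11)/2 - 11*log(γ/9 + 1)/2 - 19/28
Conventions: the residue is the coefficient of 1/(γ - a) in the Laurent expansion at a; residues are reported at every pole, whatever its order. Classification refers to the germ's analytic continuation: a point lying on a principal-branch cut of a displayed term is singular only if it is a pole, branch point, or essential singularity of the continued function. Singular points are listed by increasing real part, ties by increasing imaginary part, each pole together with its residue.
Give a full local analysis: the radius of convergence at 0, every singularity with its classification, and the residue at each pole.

Branch term (-11/2)*log(1 - γ/(-9)): its argument vanishes at γ = -9, a logarithmic branch point, modulus 9.
Branch term (-5/2)*sqrt(1 - γ/(11/8)): its argument vanishes at γ = 11/8, a square-root branch point, modulus 11/8.
The radius of convergence is the smallest modulus among the singular points: 11/8.
List the singular points by increasing real part (a conjugate pair: the negative imaginary part first).

Radius of convergence at 0: 11/8.
At -9: a logarithmic branch point.
At 11/8: an algebraic (square-root) branch point.


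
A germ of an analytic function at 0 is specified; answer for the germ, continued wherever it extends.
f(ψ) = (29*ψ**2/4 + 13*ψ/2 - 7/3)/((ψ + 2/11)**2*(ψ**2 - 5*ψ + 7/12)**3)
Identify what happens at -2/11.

The point is a pole of order 2.

The denominator factor ψ + 2/11 vanishes at -2/11 and appears to the power 2; the numerator there equals -1189/363, nonzero, and no other factor vanishes.
Hence a pole whose order is the multiplicity, 2.


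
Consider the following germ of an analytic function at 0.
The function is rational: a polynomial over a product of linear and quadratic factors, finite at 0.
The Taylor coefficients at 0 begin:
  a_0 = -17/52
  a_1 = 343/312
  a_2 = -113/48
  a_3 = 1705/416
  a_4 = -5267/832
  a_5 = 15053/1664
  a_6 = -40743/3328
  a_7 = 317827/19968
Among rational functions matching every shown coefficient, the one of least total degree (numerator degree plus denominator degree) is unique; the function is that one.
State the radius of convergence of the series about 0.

No rational of total degree below 6 reproduces all 8 coefficients; solving the [1/5] Pade equations on them gives f(j) = (-5*j/6 - 17/13)/((j + 1)**3*(j + 2)**2), whose expansion matches every shown term.
Denominator factor (j + 2)^2: pole of order 2 at -2, modulus 2.
Denominator factor (j + 1)^3: pole of order 3 at -1, modulus 1.
The radius of convergence is the smallest modulus among the singular points: 1.

The radius of convergence is 1.


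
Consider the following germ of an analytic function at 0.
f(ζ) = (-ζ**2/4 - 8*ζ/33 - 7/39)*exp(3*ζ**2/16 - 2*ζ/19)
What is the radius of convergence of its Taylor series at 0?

The radius of convergence is infinite.

The factor exp(3*ζ**2/16 - 2*ζ/19) is entire and contributes no finite singular point.
The polynomial part has no poles.
No finite singular points: the Taylor series at 0 converges everywhere.


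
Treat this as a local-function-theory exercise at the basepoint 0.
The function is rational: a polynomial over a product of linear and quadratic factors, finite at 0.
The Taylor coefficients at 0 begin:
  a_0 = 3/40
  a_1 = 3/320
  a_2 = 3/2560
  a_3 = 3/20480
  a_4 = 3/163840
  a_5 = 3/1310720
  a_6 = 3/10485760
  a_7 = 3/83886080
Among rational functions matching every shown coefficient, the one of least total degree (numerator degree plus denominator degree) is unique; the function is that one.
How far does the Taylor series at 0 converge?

No rational of total degree below 1 reproduces all 8 coefficients; solving the [0/1] Pade equations on them gives f(k) = -3/(5*(k - 8)), whose expansion matches every shown term.
Denominator factor (k - 8): pole of order 1 at 8, modulus 8.
The radius of convergence is the smallest modulus among the singular points: 8.

The radius of convergence is 8.


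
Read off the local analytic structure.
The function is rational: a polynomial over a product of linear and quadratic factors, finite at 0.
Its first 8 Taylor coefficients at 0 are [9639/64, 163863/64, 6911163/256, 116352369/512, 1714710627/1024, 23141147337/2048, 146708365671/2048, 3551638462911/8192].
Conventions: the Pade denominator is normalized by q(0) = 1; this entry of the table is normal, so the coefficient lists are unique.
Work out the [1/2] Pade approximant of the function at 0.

The Pade approximant has numerator coefficients [9639/64, 25244541/56192]; denominator coefficients [1, -12307/878, 103675/1756].


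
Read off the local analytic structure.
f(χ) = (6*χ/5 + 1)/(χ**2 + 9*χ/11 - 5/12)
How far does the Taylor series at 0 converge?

Denominator factor (χ**2 + 9*χ/11 - 5/12): discriminant 848/363, real irrational roots -9/22 + (2/33)*sqrt(159) and -9/22 - (2/33)*sqrt(159); poles of order 1, moduli -9/22 + (2/33)*sqrt(159) and 9/22 + (2/33)*sqrt(159).
The radius of convergence is the smallest modulus among the singular points: -9/22 + (2/33)*sqrt(159).

The radius of convergence is -9/22 + (2/33)*sqrt(159).


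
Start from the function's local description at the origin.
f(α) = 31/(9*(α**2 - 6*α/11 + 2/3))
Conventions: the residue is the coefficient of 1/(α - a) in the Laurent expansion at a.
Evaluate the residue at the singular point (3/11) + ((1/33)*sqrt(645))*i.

The factor α**2 - 6*α/11 + 2/3 splits as (α - a)(α - a') with a = (3/11) + ((1/33)*sqrt(645))*i, a' = (3/11) - ((1/33)*sqrt(645))*i. At the order-1 pole a set g(α) = (α - a)*f(α) = [31/9] / (α - a').
Simple pole: residue = g(a) at a = (3/11) + ((1/33)*sqrt(645))*i, which is -((341/3870)*sqrt(645))*i.

The residue is -((341/3870)*sqrt(645))*i.


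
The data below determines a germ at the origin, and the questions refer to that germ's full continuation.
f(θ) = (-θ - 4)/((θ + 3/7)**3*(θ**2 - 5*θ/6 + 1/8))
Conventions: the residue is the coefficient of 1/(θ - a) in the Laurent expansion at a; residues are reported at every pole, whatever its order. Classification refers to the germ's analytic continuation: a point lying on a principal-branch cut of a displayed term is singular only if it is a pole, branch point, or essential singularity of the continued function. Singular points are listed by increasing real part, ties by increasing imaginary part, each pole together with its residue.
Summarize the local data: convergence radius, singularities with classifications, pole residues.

Radius of convergence at 0: 5/12 - (1/12)*sqrt(7).
At -3/7: a pole of order 3; residue -4854059168/160016229.
At 5/12 - (1/12)*sqrt(7): a pole of order 1; residue 2427029584/160016229 + (1442793632/160016229)*sqrt(7).
At 5/12 + (1/12)*sqrt(7): a pole of order 1; residue 2427029584/160016229 - (1442793632/160016229)*sqrt(7).


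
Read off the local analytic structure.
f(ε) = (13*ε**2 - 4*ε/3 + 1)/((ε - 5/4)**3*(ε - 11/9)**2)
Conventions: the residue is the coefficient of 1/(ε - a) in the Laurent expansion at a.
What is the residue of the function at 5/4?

The residue is 96100992.

At the order-3 pole 5/4 set g(ε) = (ε - (5/4))^3*f(ε) = (13*ε**2 - 4*ε/3 + 1)/(ε - 11/9)**2.
Order-3 pole: residue = g''(a)/2; g''(5/4) = 192201984, so the residue is 96100992.


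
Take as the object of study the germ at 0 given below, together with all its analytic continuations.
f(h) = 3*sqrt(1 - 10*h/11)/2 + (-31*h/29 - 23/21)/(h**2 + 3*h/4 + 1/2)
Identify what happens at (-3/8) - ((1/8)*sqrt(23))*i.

The denominator factor h**2 + 3*h/4 + 1/2 vanishes at (-3/8) - ((1/8)*sqrt(23))*i and appears to the power 1; the numerator there equals (-3383/4872) + ((31/232)*sqrt(23))*i, nonzero, and no other factor vanishes.
The branch terms are analytic at this point.
Hence a pole whose order is the multiplicity, 1.

The point is a pole of order 1.


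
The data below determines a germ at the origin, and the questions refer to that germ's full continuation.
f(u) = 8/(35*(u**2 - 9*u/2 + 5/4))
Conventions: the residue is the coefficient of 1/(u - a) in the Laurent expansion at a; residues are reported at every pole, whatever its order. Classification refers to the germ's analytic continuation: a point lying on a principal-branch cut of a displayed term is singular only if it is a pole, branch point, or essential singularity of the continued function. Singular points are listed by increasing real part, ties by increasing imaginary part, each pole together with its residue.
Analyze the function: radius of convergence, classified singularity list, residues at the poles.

Denominator factor (u**2 - 9*u/2 + 5/4): discriminant 61/4, real irrational roots 9/4 + (1/4)*sqrt(61) and 9/4 - (1/4)*sqrt(61); poles of order 1, moduli 9/4 + (1/4)*sqrt(61) and 9/4 - (1/4)*sqrt(61).
The radius of convergence is the smallest modulus among the singular points: 9/4 - (1/4)*sqrt(61).
The factor u**2 - 9*u/2 + 5/4 splits as (u - a)(u - a') with a = 9/4 - (1/4)*sqrt(61), a' = 9/4 + (1/4)*sqrt(61). At the order-1 pole a set g(u) = (u - a)*f(u) = [8/35] / (u - a').
Simple pole: residue = g(a) at a = 9/4 - (1/4)*sqrt(61), which is -(16/2135)*sqrt(61).
The factor u**2 - 9*u/2 + 5/4 splits as (u - a)(u - a') with a = 9/4 + (1/4)*sqrt(61), a' = 9/4 - (1/4)*sqrt(61). At the order-1 pole a set g(u) = (u - a)*f(u) = [8/35] / (u - a').
Simple pole: residue = g(a) at a = 9/4 + (1/4)*sqrt(61), which is (16/2135)*sqrt(61).
List the singular points by increasing real part (a conjugate pair: the negative imaginary part first).

Radius of convergence at 0: 9/4 - (1/4)*sqrt(61).
At 9/4 - (1/4)*sqrt(61): a pole of order 1; residue -(16/2135)*sqrt(61).
At 9/4 + (1/4)*sqrt(61): a pole of order 1; residue (16/2135)*sqrt(61).


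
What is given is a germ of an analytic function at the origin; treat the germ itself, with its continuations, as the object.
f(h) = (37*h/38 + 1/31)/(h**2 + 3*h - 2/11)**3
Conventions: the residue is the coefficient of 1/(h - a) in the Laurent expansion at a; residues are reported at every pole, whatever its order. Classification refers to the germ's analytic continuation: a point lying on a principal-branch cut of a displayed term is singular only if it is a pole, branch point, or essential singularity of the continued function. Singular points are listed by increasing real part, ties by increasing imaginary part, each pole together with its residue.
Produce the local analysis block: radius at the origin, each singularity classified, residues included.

Denominator factor (h**2 + 3*h - 2/11)^3: discriminant 107/11, real irrational roots -3/2 + (1/22)*sqrt(1177) and -3/2 - (1/22)*sqrt(1177); poles of order 3, moduli -3/2 + (1/22)*sqrt(1177) and 3/2 + (1/22)*sqrt(1177).
The radius of convergence is the smallest modulus among the singular points: -3/2 + (1/22)*sqrt(1177).
The factor h**2 + 3*h - 2/11 splits as (h - a)(h - a') with a = -3/2 - (1/22)*sqrt(1177), a' = -3/2 + (1/22)*sqrt(1177). At the order-3 pole a set g(h) = (h - a)^3*f(h) = [37*h/38 + 1/31] / (h - a')^3.
Order-3 pole: residue = g''(a)/2; g''(-3/2 - (1/22)*sqrt(1177)) = (1221495/721550327)*sqrt(1177), so the residue is (1221495/1443100654)*sqrt(1177).
The factor h**2 + 3*h - 2/11 splits as (h - a)(h - a') with a = -3/2 + (1/22)*sqrt(1177), a' = -3/2 - (1/22)*sqrt(1177). At the order-3 pole a set g(h) = (h - a)^3*f(h) = [37*h/38 + 1/31] / (h - a')^3.
Order-3 pole: residue = g''(a)/2; g''(-3/2 + (1/22)*sqrt(1177)) = -(1221495/721550327)*sqrt(1177), so the residue is -(1221495/1443100654)*sqrt(1177).
List the singular points by increasing real part (a conjugate pair: the negative imaginary part first).

Radius of convergence at 0: -3/2 + (1/22)*sqrt(1177).
At -3/2 - (1/22)*sqrt(1177): a pole of order 3; residue (1221495/1443100654)*sqrt(1177).
At -3/2 + (1/22)*sqrt(1177): a pole of order 3; residue -(1221495/1443100654)*sqrt(1177).


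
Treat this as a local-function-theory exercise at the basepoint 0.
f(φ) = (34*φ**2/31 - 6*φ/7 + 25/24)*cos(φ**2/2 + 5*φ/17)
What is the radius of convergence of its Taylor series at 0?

The radius of convergence is infinite.

The factor cos(φ**2/2 + 5*φ/17) is entire and contributes no finite singular point.
The polynomial part has no poles.
No finite singular points: the Taylor series at 0 converges everywhere.


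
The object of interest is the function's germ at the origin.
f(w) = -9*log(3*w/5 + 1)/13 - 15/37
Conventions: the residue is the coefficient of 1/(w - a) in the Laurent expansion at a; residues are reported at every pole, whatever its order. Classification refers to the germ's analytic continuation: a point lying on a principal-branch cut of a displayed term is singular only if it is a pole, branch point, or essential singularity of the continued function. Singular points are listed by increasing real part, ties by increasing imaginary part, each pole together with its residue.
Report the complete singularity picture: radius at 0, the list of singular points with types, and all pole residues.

Branch term (-9/13)*log(1 - w/(-5/3)): its argument vanishes at w = -5/3, a logarithmic branch point, modulus 5/3.
The radius of convergence is the smallest modulus among the singular points: 5/3.

Radius of convergence at 0: 5/3.
At -5/3: a logarithmic branch point.


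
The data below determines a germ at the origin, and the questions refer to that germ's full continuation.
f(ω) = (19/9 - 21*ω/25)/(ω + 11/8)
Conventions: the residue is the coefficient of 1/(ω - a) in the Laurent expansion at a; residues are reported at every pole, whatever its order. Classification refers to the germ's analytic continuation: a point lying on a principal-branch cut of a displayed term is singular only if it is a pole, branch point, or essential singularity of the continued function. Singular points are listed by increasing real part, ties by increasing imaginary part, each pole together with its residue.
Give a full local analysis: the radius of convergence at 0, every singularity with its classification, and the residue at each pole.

Denominator factor (ω + 11/8): pole of order 1 at -11/8, modulus 11/8.
The radius of convergence is the smallest modulus among the singular points: 11/8.
At the order-1 pole -11/8 set g(ω) = (ω - (-11/8))*f(ω) = 19/9 - 21*ω/25.
Simple pole: residue = g(a) at a = -11/8, which is 5879/1800.

Radius of convergence at 0: 11/8.
At -11/8: a pole of order 1; residue 5879/1800.


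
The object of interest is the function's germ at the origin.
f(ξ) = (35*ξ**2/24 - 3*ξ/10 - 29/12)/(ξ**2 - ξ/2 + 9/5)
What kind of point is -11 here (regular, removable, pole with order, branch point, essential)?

The point is a regular point.

Denominator factors: ξ**2 - ξ/2 + 9/5 = 1283/10 at ξ = -11 — none vanishes.
So the germ continues analytically to -11.


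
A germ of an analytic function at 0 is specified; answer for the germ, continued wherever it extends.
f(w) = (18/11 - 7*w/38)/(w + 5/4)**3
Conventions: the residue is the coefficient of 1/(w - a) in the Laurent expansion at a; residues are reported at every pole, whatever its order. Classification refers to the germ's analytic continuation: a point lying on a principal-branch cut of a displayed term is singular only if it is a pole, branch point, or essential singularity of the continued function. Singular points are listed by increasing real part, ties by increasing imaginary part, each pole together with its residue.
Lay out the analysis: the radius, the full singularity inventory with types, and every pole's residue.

Radius of convergence at 0: 5/4.
At -5/4: a pole of order 3; residue 0.

Denominator factor (w + 5/4)^3: pole of order 3 at -5/4, modulus 5/4.
The radius of convergence is the smallest modulus among the singular points: 5/4.
At the order-3 pole -5/4 set g(w) = (w - (-5/4))^3*f(w) = 18/11 - 7*w/38.
Order-3 pole: residue = g''(a)/2; g''(-5/4) = 0, so the residue is 0.


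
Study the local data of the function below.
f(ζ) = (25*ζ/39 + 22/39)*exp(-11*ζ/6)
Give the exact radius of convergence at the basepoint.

The radius of convergence is infinite.

The factor exp(-11*ζ/6) is entire and contributes no finite singular point.
The polynomial part has no poles.
No finite singular points: the Taylor series at 0 converges everywhere.


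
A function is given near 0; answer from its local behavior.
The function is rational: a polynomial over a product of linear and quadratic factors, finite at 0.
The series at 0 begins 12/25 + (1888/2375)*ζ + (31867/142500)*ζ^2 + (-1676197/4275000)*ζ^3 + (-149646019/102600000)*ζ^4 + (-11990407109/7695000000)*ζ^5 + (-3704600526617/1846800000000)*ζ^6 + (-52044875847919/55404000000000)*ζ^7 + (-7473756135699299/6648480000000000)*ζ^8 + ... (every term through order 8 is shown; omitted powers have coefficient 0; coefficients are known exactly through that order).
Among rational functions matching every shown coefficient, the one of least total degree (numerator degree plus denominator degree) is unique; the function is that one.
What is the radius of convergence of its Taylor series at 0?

The radius of convergence is 3/4.

No rational of total degree below 7 reproduces all 9 coefficients; solving the [2/5] Pade equations on them gives f(ζ) = (-19*ζ**2/8 + 11*ζ/38 + 1)/((ζ + 3/4)*(ζ**2 - 9*ζ/4 + 5/3)**2), whose expansion matches every shown term.
Denominator factor (ζ + 3/4): pole of order 1 at -3/4, modulus 3/4.
Denominator factor (ζ**2 - 9*ζ/4 + 5/3)^2: discriminant -77/48, complex-conjugate roots (9/8) + ((1/24)*sqrt(231))*i and (9/8) - ((1/24)*sqrt(231))*i; poles of order 2, moduli (1/3)*sqrt(15) and (1/3)*sqrt(15).
The radius of convergence is the smallest modulus among the singular points: 3/4.


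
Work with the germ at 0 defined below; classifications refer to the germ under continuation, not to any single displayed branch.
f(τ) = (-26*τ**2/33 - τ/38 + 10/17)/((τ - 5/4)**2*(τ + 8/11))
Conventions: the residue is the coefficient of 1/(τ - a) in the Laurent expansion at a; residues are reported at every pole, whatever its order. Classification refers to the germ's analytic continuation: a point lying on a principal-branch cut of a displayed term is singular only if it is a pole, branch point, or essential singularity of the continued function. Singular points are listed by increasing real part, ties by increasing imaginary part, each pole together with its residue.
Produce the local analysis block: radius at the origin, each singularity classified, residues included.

Denominator factor (τ - 5/4)^2: pole of order 2 at 5/4, modulus 5/4.
Denominator factor (τ + 8/11): pole of order 1 at -8/11, modulus 8/11.
The radius of convergence is the smallest modulus among the singular points: 8/11.
At the order-1 pole -8/11 set g(τ) = (τ - (-8/11))*f(τ) = (-26*τ**2/33 - τ/38 + 10/17)/(τ - 5/4)**2.
Simple pole: residue = g(a) at a = -8/11, which is 3934112/80677971.
At the order-2 pole 5/4 set g(τ) = (τ - (5/4))^2*f(τ) = (-26*τ**2/33 - τ/38 + 10/17)/(τ + 8/11).
Order-2 pole: residue = g'(a); g'(5/4) = -6136234/7334361, so the residue is -6136234/7334361.
List the singular points by increasing real part (a conjugate pair: the negative imaginary part first).

Radius of convergence at 0: 8/11.
At -8/11: a pole of order 1; residue 3934112/80677971.
At 5/4: a pole of order 2; residue -6136234/7334361.


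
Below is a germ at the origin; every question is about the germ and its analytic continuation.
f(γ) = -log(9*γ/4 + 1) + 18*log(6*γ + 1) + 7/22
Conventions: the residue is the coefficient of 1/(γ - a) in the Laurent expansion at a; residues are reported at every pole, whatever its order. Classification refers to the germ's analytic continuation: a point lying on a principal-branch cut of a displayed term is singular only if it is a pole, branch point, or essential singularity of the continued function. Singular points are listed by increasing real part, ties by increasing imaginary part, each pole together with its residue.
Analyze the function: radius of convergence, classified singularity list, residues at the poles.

Radius of convergence at 0: 1/6.
At -4/9: a logarithmic branch point.
At -1/6: a logarithmic branch point.

Branch term (18)*log(1 - γ/(-1/6)): its argument vanishes at γ = -1/6, a logarithmic branch point, modulus 1/6.
Branch term (-1)*log(1 - γ/(-4/9)): its argument vanishes at γ = -4/9, a logarithmic branch point, modulus 4/9.
The radius of convergence is the smallest modulus among the singular points: 1/6.
List the singular points by increasing real part (a conjugate pair: the negative imaginary part first).


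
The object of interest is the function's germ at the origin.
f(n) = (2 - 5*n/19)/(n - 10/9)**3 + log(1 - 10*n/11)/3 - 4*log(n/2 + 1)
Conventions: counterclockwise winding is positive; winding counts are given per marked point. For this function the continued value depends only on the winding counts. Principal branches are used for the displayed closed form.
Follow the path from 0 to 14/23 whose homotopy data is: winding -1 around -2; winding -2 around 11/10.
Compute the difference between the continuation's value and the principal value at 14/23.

The rational part is single-valued and drops out of the difference; each branch term changes only by its own monodromy.
(1/3)*log(1 - n/(11/10)): each positive loop around 11/10 adds 2*pi*i to the log, so winding -2 contributes (1/3)*(-2)*2*pi*i = -(4/3)*pi*i.
(-4)*log(1 - n/(-2)): each positive loop around -2 adds 2*pi*i to the log, so winding -1 contributes (-4)*(-1)*2*pi*i = (8)*pi*i.
Summing the contributions at n = 14/23 gives (20/3)*pi*i.

Continued minus principal equals (20/3)*pi*i.


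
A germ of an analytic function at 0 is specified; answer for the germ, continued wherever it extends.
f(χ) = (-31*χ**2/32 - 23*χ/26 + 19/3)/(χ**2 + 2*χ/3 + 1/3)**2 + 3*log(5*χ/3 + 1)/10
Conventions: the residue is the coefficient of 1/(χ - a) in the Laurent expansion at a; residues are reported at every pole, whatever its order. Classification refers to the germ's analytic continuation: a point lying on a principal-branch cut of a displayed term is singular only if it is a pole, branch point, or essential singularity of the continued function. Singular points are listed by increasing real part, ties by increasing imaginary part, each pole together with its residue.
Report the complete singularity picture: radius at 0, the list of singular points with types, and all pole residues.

Radius of convergence at 0: (1/3)*sqrt(3).
At -3/5: a logarithmic branch point.
At (-1/3) - ((1/3)*sqrt(2))*i: a pole of order 2; residue ((70821/6656)*sqrt(2))*i.
At (-1/3) + ((1/3)*sqrt(2))*i: a pole of order 2; residue -((70821/6656)*sqrt(2))*i.


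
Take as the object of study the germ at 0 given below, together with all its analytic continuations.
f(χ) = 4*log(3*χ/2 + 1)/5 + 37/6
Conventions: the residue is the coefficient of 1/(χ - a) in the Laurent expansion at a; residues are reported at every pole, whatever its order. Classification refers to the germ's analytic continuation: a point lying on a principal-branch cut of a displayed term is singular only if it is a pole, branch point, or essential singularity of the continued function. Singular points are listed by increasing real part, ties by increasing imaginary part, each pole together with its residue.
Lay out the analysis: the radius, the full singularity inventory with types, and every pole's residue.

Radius of convergence at 0: 2/3.
At -2/3: a logarithmic branch point.

Branch term (4/5)*log(1 - χ/(-2/3)): its argument vanishes at χ = -2/3, a logarithmic branch point, modulus 2/3.
The radius of convergence is the smallest modulus among the singular points: 2/3.


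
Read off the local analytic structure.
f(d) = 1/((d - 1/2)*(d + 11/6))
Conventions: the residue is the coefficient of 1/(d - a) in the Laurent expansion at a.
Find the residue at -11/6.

At the order-1 pole -11/6 set g(d) = (d - (-11/6))*f(d) = 1/(d - 1/2).
Simple pole: residue = g(a) at a = -11/6, which is -3/7.

The residue is -3/7.


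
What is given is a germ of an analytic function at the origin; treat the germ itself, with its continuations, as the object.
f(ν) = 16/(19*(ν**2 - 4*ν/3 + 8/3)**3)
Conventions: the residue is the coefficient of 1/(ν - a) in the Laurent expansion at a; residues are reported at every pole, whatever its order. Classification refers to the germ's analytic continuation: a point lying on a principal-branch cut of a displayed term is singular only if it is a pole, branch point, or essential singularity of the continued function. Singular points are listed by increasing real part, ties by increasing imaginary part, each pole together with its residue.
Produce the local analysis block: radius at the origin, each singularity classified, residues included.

Denominator factor (ν**2 - 4*ν/3 + 8/3)^3: discriminant -80/9, complex-conjugate roots (2/3) + ((2/3)*sqrt(5))*i and (2/3) - ((2/3)*sqrt(5))*i; poles of order 3, moduli (2/3)*sqrt(6) and (2/3)*sqrt(6).
The radius of convergence is the smallest modulus among the singular points: (2/3)*sqrt(6).
The factor ν**2 - 4*ν/3 + 8/3 splits as (ν - a)(ν - a') with a = (2/3) - ((2/3)*sqrt(5))*i, a' = (2/3) + ((2/3)*sqrt(5))*i. At the order-3 pole a set g(ν) = (ν - a)^3*f(ν) = [16/19] / (ν - a')^3.
Order-3 pole: residue = g''(a)/2; g''((2/3) - ((2/3)*sqrt(5))*i) = ((729/38000)*sqrt(5))*i, so the residue is ((729/76000)*sqrt(5))*i.
The factor ν**2 - 4*ν/3 + 8/3 splits as (ν - a)(ν - a') with a = (2/3) + ((2/3)*sqrt(5))*i, a' = (2/3) - ((2/3)*sqrt(5))*i. At the order-3 pole a set g(ν) = (ν - a)^3*f(ν) = [16/19] / (ν - a')^3.
Order-3 pole: residue = g''(a)/2; g''((2/3) + ((2/3)*sqrt(5))*i) = -((729/38000)*sqrt(5))*i, so the residue is -((729/76000)*sqrt(5))*i.
List the singular points by increasing real part (a conjugate pair: the negative imaginary part first).

Radius of convergence at 0: (2/3)*sqrt(6).
At (2/3) - ((2/3)*sqrt(5))*i: a pole of order 3; residue ((729/76000)*sqrt(5))*i.
At (2/3) + ((2/3)*sqrt(5))*i: a pole of order 3; residue -((729/76000)*sqrt(5))*i.


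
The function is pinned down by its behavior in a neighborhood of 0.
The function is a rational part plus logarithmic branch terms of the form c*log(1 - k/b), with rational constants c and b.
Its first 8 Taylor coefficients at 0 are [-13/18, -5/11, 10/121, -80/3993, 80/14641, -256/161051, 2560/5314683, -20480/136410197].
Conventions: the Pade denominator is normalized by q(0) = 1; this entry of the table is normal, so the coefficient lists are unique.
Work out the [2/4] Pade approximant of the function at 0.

Taylor coefficients needed (read off): a_0 = -13/18, a_1 = -5/11, a_2 = 10/121, a_3 = -80/3993, a_4 = 80/14641, a_5 = -256/161051, a_6 = 2560/5314683.
Write the denominator as Q(k) = 1 + q1*k + q2*k^2 + q3*k^3 + q4*k^4. Requiring Q*f - P = O(k^7) with deg P <= 2 kills the coefficients of k^3..k^6 in Q*f:
  k^3: a_3 + q1*a_2 + q2*a_1 + q3*a_0 = 0, i.e. -80/3993 + (10/121)*q1 + (-5/11)*q2 + (-13/18)*q3 = 0.
  k^4: a_4 + q1*a_3 + q2*a_2 + q3*a_1 + q4*a_0 = 0, i.e. 80/14641 + (-80/3993)*q1 + (10/121)*q2 + (-5/11)*q3 + (-13/18)*q4 = 0.
  k^5: a_5 + q1*a_4 + q2*a_3 + q3*a_2 + q4*a_1 = 0, i.e. -256/161051 + (80/14641)*q1 + (-80/3993)*q2 + (10/121)*q3 + (-5/11)*q4 = 0.
  k^6: a_6 + q1*a_5 + q2*a_4 + q3*a_3 + q4*a_2 = 0, i.e. 2560/5314683 + (-256/161051)*q1 + (80/14641)*q2 + (-80/3993)*q3 + (10/121)*q4 = 0.
Solving this linear system: q1 = 25436/56883, q2 = 441032/11471405, q3 = -19392/25237091, q4 = 12224/277608001.
The numerator is Q*f truncated at degree 2: P0 = a_0 = -13/18; P1 = a_1 + q1*a_0 = -4378409/5631417; P2 = a_2 + q1*a_1 + q2*a_0 = -15318958/103242645.

The Pade approximant has numerator coefficients [-13/18, -4378409/5631417, -15318958/103242645]; denominator coefficients [1, 25436/56883, 441032/11471405, -19392/25237091, 12224/277608001].


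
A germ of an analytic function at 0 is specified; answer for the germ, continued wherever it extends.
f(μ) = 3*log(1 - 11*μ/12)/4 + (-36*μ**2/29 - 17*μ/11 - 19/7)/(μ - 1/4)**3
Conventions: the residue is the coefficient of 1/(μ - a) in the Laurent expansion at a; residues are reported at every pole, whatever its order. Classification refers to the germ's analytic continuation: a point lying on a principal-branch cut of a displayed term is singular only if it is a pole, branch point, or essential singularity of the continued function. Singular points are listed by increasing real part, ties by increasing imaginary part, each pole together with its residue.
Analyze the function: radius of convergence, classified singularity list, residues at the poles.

Radius of convergence at 0: 1/4.
At 1/4: a pole of order 3; residue -36/29.
At 12/11: a logarithmic branch point.

Denominator factor (μ - 1/4)^3: pole of order 3 at 1/4, modulus 1/4.
Branch term (3/4)*log(1 - μ/(12/11)): its argument vanishes at μ = 12/11, a logarithmic branch point, modulus 12/11.
The radius of convergence is the smallest modulus among the singular points: 1/4.
The branch term is analytic at 1/4 and contributes nothing to the residue; only the rational part matters.
At the order-3 pole 1/4 set g(μ) = (μ - (1/4))^3*(rational part) = -36*μ**2/29 - 17*μ/11 - 19/7.
Order-3 pole: residue = g''(a)/2; g''(1/4) = -72/29, so the residue is -36/29.
List the singular points by increasing real part (a conjugate pair: the negative imaginary part first).
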